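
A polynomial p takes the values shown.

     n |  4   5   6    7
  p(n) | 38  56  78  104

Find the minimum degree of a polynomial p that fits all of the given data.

2

Forward differences of the values at n = 4, 5, 6, 7:
  p  : 38  56  78  104
  Δ  : 18  22  26
  Δ^2: 4  4
  Δ^3: 0
The second differences are constant (4) and nonzero, while all higher differences vanish, so the minimal degree is 2.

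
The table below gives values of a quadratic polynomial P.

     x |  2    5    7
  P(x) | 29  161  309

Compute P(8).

Using the Lagrange interpolation formula with nodes 2, 5, 7:
  L_0(x) = (x - 5)(x - 7) / 15
  L_1(x) = (x - 2)(x - 7) / -6
  L_2(x) = (x - 2)(x - 5) / 10
Then P(x) = 29·L_0(x) + 161·L_1(x) + 309·L_2(x).
Expanding and collecting terms gives P(x) = 6x^2 + 2x + 1.
Evaluating at x = 8: P(8) = 401.

401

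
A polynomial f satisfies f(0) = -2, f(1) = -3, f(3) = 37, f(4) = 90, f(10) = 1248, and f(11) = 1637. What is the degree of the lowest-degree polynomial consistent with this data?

Divided differences on the nodes 0, 1, 3, 4, 10, 11:
  order 0: -2  -3  37  90  1248  1637
  order 1: -1  20  53  193  389
  order 2: 7  11  20  28
  order 3: 1  1  1
  order 4: 0  0
  order 5: 0
The order-3 divided differences are all 1 (nonzero) and every higher order vanishes, so the data lies on a polynomial of degree exactly 3.

3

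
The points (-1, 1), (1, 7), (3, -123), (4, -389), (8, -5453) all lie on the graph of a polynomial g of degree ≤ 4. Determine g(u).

g(u) = -u^4 - 3u^3 + 2u^2 + 6u + 3

Write g(u) = au^4 + bu^3 + cu^2 + du + e. Substituting each data point gives a linear system:
  a - b + c - d + e = 1
  a + b + c + d + e = 7
  81a + 27b + 9c + 3d + e = -123
  256a + 64b + 16c + 4d + e = -389
  4096a + 512b + 64c + 8d + e = -5453
Solving the system yields a = -1, b = -3, c = 2, d = 6, e = 3.
So g(u) = -u^4 - 3u^3 + 2u^2 + 6u + 3.
Check: g(1) = 7. ✓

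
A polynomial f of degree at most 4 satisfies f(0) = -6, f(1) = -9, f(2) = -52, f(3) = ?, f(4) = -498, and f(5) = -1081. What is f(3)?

-189

The 5 known points determine the degree-4 polynomial uniquely.
Write f(n) = an^4 + bn^3 + cn^2 + dn + e. Substituting each data point gives a linear system:
  e = -6
  a + b + c + d + e = -9
  16a + 8b + 4c + 2d + e = -52
  256a + 64b + 16c + 4d + e = -498
  625a + 125b + 25c + 5d + e = -1081
Solving the system yields a = -1, b = -3, c = -4, d = 5, e = -6.
So f(n) = -n^4 - 3n^3 - 4n^2 + 5n - 6.
Then f(3) = -189.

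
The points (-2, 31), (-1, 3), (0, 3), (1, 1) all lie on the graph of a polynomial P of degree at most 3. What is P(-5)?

583

Forward differences of the values at n = -2, -1, 0, 1:
  P  : 31  3  3  1
  Δ  : -28  0  -2
  Δ^2: 28  -2
  Δ^3: -30
The third differences are constant, confirming degree 3.
Interpolating (Newton forward form) and evaluating at n = -5 gives P(-5) = 583.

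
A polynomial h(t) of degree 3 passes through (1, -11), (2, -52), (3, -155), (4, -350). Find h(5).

-667

Write h(t) = at^3 + bt^2 + ct + d. Substituting each data point gives a linear system:
  a + b + c + d = -11
  8a + 4b + 2c + d = -52
  27a + 9b + 3c + d = -155
  64a + 16b + 4c + d = -350
Solving the system yields a = -5, b = -1, c = -3, d = -2.
So h(t) = -5t^3 - t^2 - 3t - 2.
Then h(5) = -667.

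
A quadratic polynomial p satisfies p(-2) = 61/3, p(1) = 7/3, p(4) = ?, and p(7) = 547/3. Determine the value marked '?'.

On equispaced nodes a degree-2 polynomial has vanishing third forward difference, so
  - p(-2) + 3·p(1) - 3·p(4) + p(7) = 0.
Substituting the known values and solving for p(4):
  -3·p(4) = -169
  p(4) = 169/3.

169/3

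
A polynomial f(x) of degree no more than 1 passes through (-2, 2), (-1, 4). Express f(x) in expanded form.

Using the Lagrange interpolation formula with nodes -2, -1:
  L_0(x) = (x + 1) / -1
  L_1(x) = (x + 2) / 1
Then f(x) = 2·L_0(x) + 4·L_1(x).
Expanding and collecting terms gives f(x) = 2x + 6.
Check: f(-2) = 2. ✓

f(x) = 2x + 6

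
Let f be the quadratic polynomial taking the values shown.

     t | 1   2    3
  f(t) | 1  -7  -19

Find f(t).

f(t) = -2t^2 - 2t + 5

Write f(t) = at^2 + bt + c. Substituting each data point gives a linear system:
  a + b + c = 1
  4a + 2b + c = -7
  9a + 3b + c = -19
Solving the system yields a = -2, b = -2, c = 5.
So f(t) = -2t^2 - 2t + 5.
Check: f(1) = 1. ✓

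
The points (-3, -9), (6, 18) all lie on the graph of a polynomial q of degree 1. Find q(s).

q(s) = 3s

Write q(s) = as + b. Substituting each data point gives a linear system:
  -3a + b = -9
  6a + b = 18
Solving the system yields a = 3, b = 0.
So q(s) = 3s.
Check: q(6) = 18. ✓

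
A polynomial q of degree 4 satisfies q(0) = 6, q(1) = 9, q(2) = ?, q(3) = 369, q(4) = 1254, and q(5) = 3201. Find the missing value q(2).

66

The 5 known points determine the degree-4 polynomial uniquely.
Write q(x) = ax^4 + bx^3 + cx^2 + dx + e. Substituting each data point gives a linear system:
  e = 6
  a + b + c + d + e = 9
  81a + 27b + 9c + 3d + e = 369
  256a + 64b + 16c + 4d + e = 1254
  625a + 125b + 25c + 5d + e = 3201
Solving the system yields a = 6, b = -4, c = -3, d = 4, e = 6.
So q(x) = 6x^4 - 4x^3 - 3x^2 + 4x + 6.
Then q(2) = 66.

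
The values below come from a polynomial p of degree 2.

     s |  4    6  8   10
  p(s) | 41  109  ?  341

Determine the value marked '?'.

209

The 3 known points determine the degree-2 polynomial uniquely.
Write p(s) = as^2 + bs + c. Substituting each data point gives a linear system:
  16a + 4b + c = 41
  36a + 6b + c = 109
  100a + 10b + c = 341
Solving the system yields a = 4, b = -6, c = 1.
So p(s) = 4s² - 6s + 1.
Then p(8) = 209.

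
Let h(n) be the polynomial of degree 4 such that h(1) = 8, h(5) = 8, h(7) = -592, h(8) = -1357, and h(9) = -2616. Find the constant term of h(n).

Write h(n) = an^4 + bn^3 + cn^2 + dn + e. Substituting each data point gives a linear system:
  a + b + c + d + e = 8
  625a + 125b + 25c + 5d + e = 8
  2401a + 343b + 49c + 7d + e = -592
  4096a + 512b + 64c + 8d + e = -1357
  6561a + 729b + 81c + 9d + e = -2616
Solving the system yields a = -1, b = 6, c = -6, d = 6, e = 3.
So h(n) = -n^4 + 6n^3 - 6n^2 + 6n + 3.
The constant term is 3.

3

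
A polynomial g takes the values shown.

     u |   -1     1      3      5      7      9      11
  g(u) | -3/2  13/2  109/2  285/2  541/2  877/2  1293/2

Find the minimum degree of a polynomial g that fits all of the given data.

2

Forward differences of the values at u = -1, 1, 3, 5, 7, 9, 11:
  g  : -3/2  13/2  109/2  285/2  541/2  877/2  1293/2
  Δ  : 8  48  88  128  168  208
  Δ^2: 40  40  40  40  40
  Δ^3: 0  0  0  0
  Δ^4: 0  0  0
  Δ^5: 0  0
  Δ^6: 0
The second differences are constant (40) and nonzero, while all higher differences vanish, so the minimal degree is 2.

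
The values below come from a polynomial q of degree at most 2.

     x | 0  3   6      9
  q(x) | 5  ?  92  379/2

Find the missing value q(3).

On equispaced nodes a degree-2 polynomial has vanishing third forward difference, so
  - q(0) + 3·q(3) - 3·q(6) + q(9) = 0.
Substituting the known values and solving for q(3):
  3·q(3) = 183/2
  q(3) = 61/2.

61/2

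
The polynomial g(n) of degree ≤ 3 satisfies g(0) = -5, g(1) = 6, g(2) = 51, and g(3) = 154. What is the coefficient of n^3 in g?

4

Write g(n) = an^3 + bn^2 + cn + d. Substituting each data point gives a linear system:
  d = -5
  a + b + c + d = 6
  8a + 4b + 2c + d = 51
  27a + 9b + 3c + d = 154
Solving the system yields a = 4, b = 5, c = 2, d = -5.
So g(n) = 4n^3 + 5n^2 + 2n - 5.
The leading coefficient is 4.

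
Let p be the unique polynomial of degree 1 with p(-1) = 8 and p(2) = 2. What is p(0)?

6

Using the Lagrange interpolation formula with nodes -1, 2:
  L_0(t) = (t - 2) / -3
  L_1(t) = (t + 1) / 3
Then p(t) = 8·L_0(t) + 2·L_1(t).
Expanding and collecting terms gives p(t) = -2t + 6.
Evaluating at t = 0: p(0) = 6.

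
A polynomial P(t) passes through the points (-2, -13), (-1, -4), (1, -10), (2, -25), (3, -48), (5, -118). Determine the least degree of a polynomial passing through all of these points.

2

Divided differences on the nodes -2, -1, 1, 2, 3, 5:
  order 0: -13  -4  -10  -25  -48  -118
  order 1: 9  -3  -15  -23  -35
  order 2: -4  -4  -4  -4
  order 3: 0  0  0
  order 4: 0  0
  order 5: 0
The order-2 divided differences are all -4 (nonzero) and every higher order vanishes, so the data lies on a polynomial of degree exactly 2.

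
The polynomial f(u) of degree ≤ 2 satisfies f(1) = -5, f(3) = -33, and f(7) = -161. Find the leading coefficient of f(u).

Write f(u) = au^2 + bu + c. Substituting each data point gives a linear system:
  a + b + c = -5
  9a + 3b + c = -33
  49a + 7b + c = -161
Solving the system yields a = -3, b = -2, c = 0.
So f(u) = -3u² - 2u.
The leading coefficient is -3.

-3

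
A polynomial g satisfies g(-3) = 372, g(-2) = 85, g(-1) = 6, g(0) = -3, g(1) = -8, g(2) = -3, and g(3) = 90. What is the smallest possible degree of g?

Forward differences of the values at x = -3, -2, -1, 0, 1, 2, 3:
  g  : 372  85  6  -3  -8  -3  90
  Δ  : -287  -79  -9  -5  5  93
  Δ^2: 208  70  4  10  88
  Δ^3: -138  -66  6  78
  Δ^4: 72  72  72
  Δ^5: 0  0
  Δ^6: 0
The fourth differences are constant (72) and nonzero, while all higher differences vanish, so the minimal degree is 4.

4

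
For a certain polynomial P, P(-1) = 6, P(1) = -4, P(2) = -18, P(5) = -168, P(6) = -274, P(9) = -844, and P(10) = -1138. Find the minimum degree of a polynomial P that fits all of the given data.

3

Divided differences on the nodes -1, 1, 2, 5, 6, 9, 10:
  order 0: 6  -4  -18  -168  -274  -844  -1138
  order 1: -5  -14  -50  -106  -190  -294
  order 2: -3  -9  -14  -21  -26
  order 3: -1  -1  -1  -1
  order 4: 0  0  0
  order 5: 0  0
  order 6: 0
The order-3 divided differences are all -1 (nonzero) and every higher order vanishes, so the data lies on a polynomial of degree exactly 3.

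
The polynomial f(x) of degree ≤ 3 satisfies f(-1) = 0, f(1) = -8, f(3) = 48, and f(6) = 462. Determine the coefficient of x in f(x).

Write f(x) = ax^3 + bx^2 + cx + d. Substituting each data point gives a linear system:
  -a + b - c + d = 0
  a + b + c + d = -8
  27a + 9b + 3c + d = 48
  216a + 36b + 6c + d = 462
Solving the system yields a = 2, b = 2, c = -6, d = -6.
So f(x) = 2x^3 + 2x^2 - 6x - 6.
The coefficient of x is -6.

-6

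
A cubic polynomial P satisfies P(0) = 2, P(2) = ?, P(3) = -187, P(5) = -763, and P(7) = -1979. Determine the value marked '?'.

The 4 known points determine the degree-3 polynomial uniquely.
Write P(x) = ax^3 + bx^2 + cx + d. Substituting each data point gives a linear system:
  d = 2
  27a + 9b + 3c + d = -187
  125a + 25b + 5c + d = -763
  343a + 49b + 7c + d = -1979
Solving the system yields a = -5, b = -5, c = -3, d = 2.
So P(x) = -5x^3 - 5x^2 - 3x + 2.
Then P(2) = -64.

-64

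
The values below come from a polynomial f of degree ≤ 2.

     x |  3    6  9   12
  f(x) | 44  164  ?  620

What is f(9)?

356

The 3 known points determine the degree-2 polynomial uniquely.
Write f(x) = ax^2 + bx + c. Substituting each data point gives a linear system:
  9a + 3b + c = 44
  36a + 6b + c = 164
  144a + 12b + c = 620
Solving the system yields a = 4, b = 4, c = -4.
So f(x) = 4x^2 + 4x - 4.
Then f(9) = 356.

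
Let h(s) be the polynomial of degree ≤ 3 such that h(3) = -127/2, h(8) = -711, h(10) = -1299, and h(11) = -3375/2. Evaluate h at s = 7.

Using the Lagrange interpolation formula with nodes 3, 8, 10, 11:
  L_0(s) = (s - 8)(s - 10)(s - 11) / -280
  L_1(s) = (s - 3)(s - 10)(s - 11) / 30
  L_2(s) = (s - 3)(s - 8)(s - 11) / -14
  L_3(s) = (s - 3)(s - 8)(s - 10) / 24
Then h(s) = -127/2·L_0(s) - 711·L_1(s) - 1299·L_2(s) - 3375/2·L_3(s).
Expanding and collecting terms gives h(s) = -s³ - (5/2)s² - 5s + 1.
Evaluating at s = 7: h(7) = -999/2.

-999/2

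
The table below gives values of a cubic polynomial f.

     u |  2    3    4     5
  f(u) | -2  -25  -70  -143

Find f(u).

f(u) = -u^3 - 2u^2 + 6u + 2

Using the Lagrange interpolation formula with nodes 2, 3, 4, 5:
  L_0(u) = (u - 3)(u - 4)(u - 5) / -6
  L_1(u) = (u - 2)(u - 4)(u - 5) / 2
  L_2(u) = (u - 2)(u - 3)(u - 5) / -2
  L_3(u) = (u - 2)(u - 3)(u - 4) / 6
Then f(u) = -2·L_0(u) - 25·L_1(u) - 70·L_2(u) - 143·L_3(u).
Expanding and collecting terms gives f(u) = -u^3 - 2u^2 + 6u + 2.
Check: f(5) = -143. ✓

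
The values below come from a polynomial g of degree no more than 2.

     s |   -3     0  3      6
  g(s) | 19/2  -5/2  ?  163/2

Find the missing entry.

43/2

The 3 known points determine the degree-2 polynomial uniquely.
Write g(s) = as^2 + bs + c. Substituting each data point gives a linear system:
  9a - 3b + c = 19/2
  c = -5/2
  36a + 6b + c = 163/2
Solving the system yields a = 2, b = 2, c = -5/2.
So g(s) = 2s² + 2s - 5/2.
Then g(3) = 43/2.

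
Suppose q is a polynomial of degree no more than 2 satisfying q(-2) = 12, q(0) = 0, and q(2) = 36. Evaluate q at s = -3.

Forward differences of the values at s = -2, 0, 2:
  q  : 12  0  36
  Δ  : -12  36
  Δ^2: 48
The second differences are constant, confirming degree 2.
Interpolating (Newton forward form) and evaluating at s = -3 gives q(-3) = 36.

36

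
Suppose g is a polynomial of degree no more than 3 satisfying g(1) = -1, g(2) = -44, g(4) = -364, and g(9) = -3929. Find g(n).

g(n) = -5n^3 - 4n^2 + 4n + 4

Write g(n) = an^3 + bn^2 + cn + d. Substituting each data point gives a linear system:
  a + b + c + d = -1
  8a + 4b + 2c + d = -44
  64a + 16b + 4c + d = -364
  729a + 81b + 9c + d = -3929
Solving the system yields a = -5, b = -4, c = 4, d = 4.
So g(n) = -5n^3 - 4n^2 + 4n + 4.
Check: g(2) = -44. ✓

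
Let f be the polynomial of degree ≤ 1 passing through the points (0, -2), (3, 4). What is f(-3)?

Using the Lagrange interpolation formula with nodes 0, 3:
  L_0(x) = (x - 3) / -3
  L_1(x) = x / 3
Then f(x) = -2·L_0(x) + 4·L_1(x).
Expanding and collecting terms gives f(x) = 2x - 2.
Evaluating at x = -3: f(-3) = -8.

-8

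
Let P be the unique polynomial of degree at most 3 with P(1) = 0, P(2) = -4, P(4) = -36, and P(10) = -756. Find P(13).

Write P(u) = au^3 + bu^2 + cu + d. Substituting each data point gives a linear system:
  a + b + c + d = 0
  8a + 4b + 2c + d = -4
  64a + 16b + 4c + d = -36
  1000a + 100b + 10c + d = -756
Solving the system yields a = -1, b = 3, c = -6, d = 4.
So P(u) = -u³ + 3u² - 6u + 4.
Then P(13) = -1764.

-1764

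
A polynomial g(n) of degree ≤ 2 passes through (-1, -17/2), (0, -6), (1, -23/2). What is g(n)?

Write g(n) = an^2 + bn + c. Substituting each data point gives a linear system:
  a - b + c = -17/2
  c = -6
  a + b + c = -23/2
Solving the system yields a = -4, b = -3/2, c = -6.
So g(n) = -4n^2 - (3/2)n - 6.
Check: g(0) = -6. ✓

g(n) = -4n^2 - (3/2)n - 6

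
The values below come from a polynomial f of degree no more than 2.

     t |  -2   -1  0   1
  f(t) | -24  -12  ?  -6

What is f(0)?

-6

On equispaced nodes a degree-2 polynomial has vanishing third forward difference, so
  - f(-2) + 3·f(-1) - 3·f(0) + f(1) = 0.
Substituting the known values and solving for f(0):
  -3·f(0) = 18
  f(0) = -6.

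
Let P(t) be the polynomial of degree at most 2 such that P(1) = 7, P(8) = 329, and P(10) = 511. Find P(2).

23

Using the Lagrange interpolation formula with nodes 1, 8, 10:
  L_0(t) = (t - 8)(t - 10) / 63
  L_1(t) = (t - 1)(t - 10) / -14
  L_2(t) = (t - 1)(t - 8) / 18
Then P(t) = 7·L_0(t) + 329·L_1(t) + 511·L_2(t).
Expanding and collecting terms gives P(t) = 5t² + t + 1.
Evaluating at t = 2: P(2) = 23.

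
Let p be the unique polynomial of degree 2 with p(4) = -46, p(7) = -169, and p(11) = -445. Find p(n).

Using the Lagrange interpolation formula with nodes 4, 7, 11:
  L_0(n) = (n - 7)(n - 11) / 21
  L_1(n) = (n - 4)(n - 11) / -12
  L_2(n) = (n - 4)(n - 7) / 28
Then p(n) = -46·L_0(n) - 169·L_1(n) - 445·L_2(n).
Expanding and collecting terms gives p(n) = -4n^2 + 3n + 6.
Check: p(11) = -445. ✓

p(n) = -4n^2 + 3n + 6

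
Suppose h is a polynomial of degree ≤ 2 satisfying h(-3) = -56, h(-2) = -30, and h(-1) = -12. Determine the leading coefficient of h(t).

Write h(t) = at^2 + bt + c. Substituting each data point gives a linear system:
  9a - 3b + c = -56
  4a - 2b + c = -30
  a - b + c = -12
Solving the system yields a = -4, b = 6, c = -2.
So h(t) = -4t² + 6t - 2.
The leading coefficient is -4.

-4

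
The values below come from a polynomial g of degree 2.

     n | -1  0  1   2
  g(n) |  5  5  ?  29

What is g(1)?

The 3 known points determine the degree-2 polynomial uniquely.
Write g(n) = an^2 + bn + c. Substituting each data point gives a linear system:
  a - b + c = 5
  c = 5
  4a + 2b + c = 29
Solving the system yields a = 4, b = 4, c = 5.
So g(n) = 4n² + 4n + 5.
Then g(1) = 13.

13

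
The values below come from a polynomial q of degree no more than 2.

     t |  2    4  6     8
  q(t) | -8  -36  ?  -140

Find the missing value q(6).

On equispaced nodes a degree-2 polynomial has vanishing third forward difference, so
  - q(2) + 3·q(4) - 3·q(6) + q(8) = 0.
Substituting the known values and solving for q(6):
  -3·q(6) = 240
  q(6) = -80.

-80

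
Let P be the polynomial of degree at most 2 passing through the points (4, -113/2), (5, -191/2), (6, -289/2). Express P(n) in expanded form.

P(n) = -5n^2 + 6n - 1/2

Write P(n) = an^2 + bn + c. Substituting each data point gives a linear system:
  16a + 4b + c = -113/2
  25a + 5b + c = -191/2
  36a + 6b + c = -289/2
Solving the system yields a = -5, b = 6, c = -1/2.
So P(n) = -5n^2 + 6n - 1/2.
Check: P(4) = -113/2. ✓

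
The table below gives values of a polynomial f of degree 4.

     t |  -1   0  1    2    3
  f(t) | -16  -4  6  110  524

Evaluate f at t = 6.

Forward differences of the values at t = -1, 0, 1, 2, 3:
  f  : -16  -4  6  110  524
  Δ  : 12  10  104  414
  Δ^2: -2  94  310
  Δ^3: 96  216
  Δ^4: 120
The fourth differences are constant, confirming degree 4.
Interpolating (Newton forward form) and evaluating at t = 6 gives f(6) = 7586.

7586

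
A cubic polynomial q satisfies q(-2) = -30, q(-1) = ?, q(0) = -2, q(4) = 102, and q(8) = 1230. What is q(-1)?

The 4 known points determine the degree-3 polynomial uniquely.
Write q(n) = an^3 + bn^2 + cn + d. Substituting each data point gives a linear system:
  -8a + 4b - 2c + d = -30
  d = -2
  64a + 16b + 4c + d = 102
  512a + 64b + 8c + d = 1230
Solving the system yields a = 3, b = -4, c = -6, d = -2.
So q(n) = 3n³ - 4n² - 6n - 2.
Then q(-1) = -3.

-3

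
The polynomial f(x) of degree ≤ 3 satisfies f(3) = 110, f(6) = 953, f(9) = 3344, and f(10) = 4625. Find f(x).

Using the Lagrange interpolation formula with nodes 3, 6, 9, 10:
  L_0(x) = (x - 6)(x - 9)(x - 10) / -126
  L_1(x) = (x - 3)(x - 9)(x - 10) / 36
  L_2(x) = (x - 3)(x - 6)(x - 10) / -18
  L_3(x) = (x - 3)(x - 6)(x - 9) / 28
Then f(x) = 110·L_0(x) + 953·L_1(x) + 3344·L_2(x) + 4625·L_3(x).
Expanding and collecting terms gives f(x) = 5x^3 - 4x^2 + 2x + 5.
Check: f(3) = 110. ✓

f(x) = 5x^3 - 4x^2 + 2x + 5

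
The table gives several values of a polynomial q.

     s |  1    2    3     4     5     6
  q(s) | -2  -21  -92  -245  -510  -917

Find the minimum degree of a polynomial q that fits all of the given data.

3

Forward differences of the values at s = 1, 2, 3, 4, 5, 6:
  q  : -2  -21  -92  -245  -510  -917
  Δ  : -19  -71  -153  -265  -407
  Δ^2: -52  -82  -112  -142
  Δ^3: -30  -30  -30
  Δ^4: 0  0
  Δ^5: 0
The third differences are constant (-30) and nonzero, while all higher differences vanish, so the minimal degree is 3.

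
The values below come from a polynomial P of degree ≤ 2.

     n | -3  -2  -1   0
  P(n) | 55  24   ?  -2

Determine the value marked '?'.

5

The 3 known points determine the degree-2 polynomial uniquely.
Write P(n) = an^2 + bn + c. Substituting each data point gives a linear system:
  9a - 3b + c = 55
  4a - 2b + c = 24
  c = -2
Solving the system yields a = 6, b = -1, c = -2.
So P(n) = 6n^2 - n - 2.
Then P(-1) = 5.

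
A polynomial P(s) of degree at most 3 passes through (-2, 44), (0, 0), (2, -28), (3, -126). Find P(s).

Write P(s) = as^3 + bs^2 + cs + d. Substituting each data point gives a linear system:
  -8a + 4b - 2c + d = 44
  d = 0
  8a + 4b + 2c + d = -28
  27a + 9b + 3c + d = -126
Solving the system yields a = -6, b = 2, c = 6, d = 0.
So P(s) = -6s^3 + 2s^2 + 6s.
Check: P(3) = -126. ✓

P(s) = -6s^3 + 2s^2 + 6s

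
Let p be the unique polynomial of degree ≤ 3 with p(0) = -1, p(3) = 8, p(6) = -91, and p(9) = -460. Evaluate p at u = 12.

Using the Lagrange interpolation formula with nodes 0, 3, 6, 9:
  L_0(u) = (u - 3)(u - 6)(u - 9) / -162
  L_1(u) = u(u - 6)(u - 9) / 54
  L_2(u) = u(u - 3)(u - 9) / -54
  L_3(u) = u(u - 3)(u - 6) / 162
Then p(u) = -1·L_0(u) + 8·L_1(u) - 91·L_2(u) - 460·L_3(u).
Expanding and collecting terms gives p(u) = -u³ + 3u² + 3u - 1.
Evaluating at u = 12: p(12) = -1261.

-1261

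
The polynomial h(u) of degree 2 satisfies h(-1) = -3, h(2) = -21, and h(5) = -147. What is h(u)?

h(u) = -6u^2 + 3

Write h(u) = au^2 + bu + c. Substituting each data point gives a linear system:
  a - b + c = -3
  4a + 2b + c = -21
  25a + 5b + c = -147
Solving the system yields a = -6, b = 0, c = 3.
So h(u) = -6u^2 + 3.
Check: h(-1) = -3. ✓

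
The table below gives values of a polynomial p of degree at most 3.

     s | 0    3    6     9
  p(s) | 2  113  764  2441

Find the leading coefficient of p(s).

Write p(s) = as^3 + bs^2 + cs + d. Substituting each data point gives a linear system:
  d = 2
  27a + 9b + 3c + d = 113
  216a + 36b + 6c + d = 764
  729a + 81b + 9c + d = 2441
Solving the system yields a = 3, b = 3, c = 1, d = 2.
So p(s) = 3s^3 + 3s^2 + s + 2.
The leading coefficient is 3.

3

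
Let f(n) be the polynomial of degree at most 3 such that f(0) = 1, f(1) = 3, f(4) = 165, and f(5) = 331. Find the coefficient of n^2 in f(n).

-2

Write f(n) = an^3 + bn^2 + cn + d. Substituting each data point gives a linear system:
  d = 1
  a + b + c + d = 3
  64a + 16b + 4c + d = 165
  125a + 25b + 5c + d = 331
Solving the system yields a = 3, b = -2, c = 1, d = 1.
So f(n) = 3n³ - 2n² + n + 1.
The coefficient of n^2 is -2.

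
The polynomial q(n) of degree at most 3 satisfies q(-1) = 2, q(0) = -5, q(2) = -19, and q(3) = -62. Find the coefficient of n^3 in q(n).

Write q(n) = an^3 + bn^2 + cn + d. Substituting each data point gives a linear system:
  -a + b - c + d = 2
  d = -5
  8a + 4b + 2c + d = -19
  27a + 9b + 3c + d = -62
Solving the system yields a = -3, b = 3, c = -1, d = -5.
So q(n) = -3n^3 + 3n^2 - n - 5.
The leading coefficient is -3.

-3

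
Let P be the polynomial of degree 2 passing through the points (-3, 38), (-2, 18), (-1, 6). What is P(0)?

Using the Lagrange interpolation formula with nodes -3, -2, -1:
  L_0(n) = (n + 2)(n + 1) / 2
  L_1(n) = (n + 3)(n + 1) / -1
  L_2(n) = (n + 3)(n + 2) / 2
Then P(n) = 38·L_0(n) + 18·L_1(n) + 6·L_2(n).
Expanding and collecting terms gives P(n) = 4n^2 + 2.
Evaluating at n = 0: P(0) = 2.

2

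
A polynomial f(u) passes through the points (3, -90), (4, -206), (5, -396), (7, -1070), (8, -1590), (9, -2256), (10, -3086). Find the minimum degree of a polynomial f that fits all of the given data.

Divided differences on the nodes 3, 4, 5, 7, 8, 9, 10:
  order 0: -90  -206  -396  -1070  -1590  -2256  -3086
  order 1: -116  -190  -337  -520  -666  -830
  order 2: -37  -49  -61  -73  -82
  order 3: -3  -3  -3  -3
  order 4: 0  0  0
  order 5: 0  0
  order 6: 0
The order-3 divided differences are all -3 (nonzero) and every higher order vanishes, so the data lies on a polynomial of degree exactly 3.

3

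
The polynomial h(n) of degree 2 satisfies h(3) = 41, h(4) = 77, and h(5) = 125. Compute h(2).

Write h(n) = an^2 + bn + c. Substituting each data point gives a linear system:
  9a + 3b + c = 41
  16a + 4b + c = 77
  25a + 5b + c = 125
Solving the system yields a = 6, b = -6, c = 5.
So h(n) = 6n^2 - 6n + 5.
Then h(2) = 17.

17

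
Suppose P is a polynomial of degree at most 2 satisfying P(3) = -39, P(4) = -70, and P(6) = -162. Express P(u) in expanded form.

P(u) = -5u^2 + 4u - 6

Using the Lagrange interpolation formula with nodes 3, 4, 6:
  L_0(u) = (u - 4)(u - 6) / 3
  L_1(u) = (u - 3)(u - 6) / -2
  L_2(u) = (u - 3)(u - 4) / 6
Then P(u) = -39·L_0(u) - 70·L_1(u) - 162·L_2(u).
Expanding and collecting terms gives P(u) = -5u^2 + 4u - 6.
Check: P(6) = -162. ✓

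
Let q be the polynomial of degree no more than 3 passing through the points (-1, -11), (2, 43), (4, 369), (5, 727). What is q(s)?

q(s) = 6s^3 - s^2 + s - 3

Using the Lagrange interpolation formula with nodes -1, 2, 4, 5:
  L_0(s) = (s - 2)(s - 4)(s - 5) / -90
  L_1(s) = (s + 1)(s - 4)(s - 5) / 18
  L_2(s) = (s + 1)(s - 2)(s - 5) / -10
  L_3(s) = (s + 1)(s - 2)(s - 4) / 18
Then q(s) = -11·L_0(s) + 43·L_1(s) + 369·L_2(s) + 727·L_3(s).
Expanding and collecting terms gives q(s) = 6s³ - s² + s - 3.
Check: q(5) = 727. ✓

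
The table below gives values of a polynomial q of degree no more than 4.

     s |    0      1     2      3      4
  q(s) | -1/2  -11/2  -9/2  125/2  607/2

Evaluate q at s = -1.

Write q(s) = as^4 + bs^3 + cs^2 + ds + e. Substituting each data point gives a linear system:
  e = -1/2
  a + b + c + d + e = -11/2
  16a + 8b + 4c + 2d + e = -9/2
  81a + 27b + 9c + 3d + e = 125/2
  256a + 64b + 16c + 4d + e = 607/2
Solving the system yields a = 2, b = -2, c = -5, d = 0, e = -1/2.
So q(s) = 2s^4 - 2s^3 - 5s^2 - 1/2.
Then q(-1) = -3/2.

-3/2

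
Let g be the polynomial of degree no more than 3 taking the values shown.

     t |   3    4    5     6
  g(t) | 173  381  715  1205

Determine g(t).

g(t) = 5t^3 + 3t^2 + 2t + 5

Write g(t) = at^3 + bt^2 + ct + d. Substituting each data point gives a linear system:
  27a + 9b + 3c + d = 173
  64a + 16b + 4c + d = 381
  125a + 25b + 5c + d = 715
  216a + 36b + 6c + d = 1205
Solving the system yields a = 5, b = 3, c = 2, d = 5.
So g(t) = 5t^3 + 3t^2 + 2t + 5.
Check: g(6) = 1205. ✓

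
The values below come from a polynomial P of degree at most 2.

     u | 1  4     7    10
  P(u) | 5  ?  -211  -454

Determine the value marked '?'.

-58

The 3 known points determine the degree-2 polynomial uniquely.
Write P(u) = au^2 + bu + c. Substituting each data point gives a linear system:
  a + b + c = 5
  49a + 7b + c = -211
  100a + 10b + c = -454
Solving the system yields a = -5, b = 4, c = 6.
So P(u) = -5u^2 + 4u + 6.
Then P(4) = -58.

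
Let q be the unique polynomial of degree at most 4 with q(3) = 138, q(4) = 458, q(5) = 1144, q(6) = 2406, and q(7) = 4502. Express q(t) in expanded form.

q(t) = 2t^4 - t^3 + t^2 - 6

Write q(t) = at^4 + bt^3 + ct^2 + dt + e. Substituting each data point gives a linear system:
  81a + 27b + 9c + 3d + e = 138
  256a + 64b + 16c + 4d + e = 458
  625a + 125b + 25c + 5d + e = 1144
  1296a + 216b + 36c + 6d + e = 2406
  2401a + 343b + 49c + 7d + e = 4502
Solving the system yields a = 2, b = -1, c = 1, d = 0, e = -6.
So q(t) = 2t⁴ - t³ + t² - 6.
Check: q(6) = 2406. ✓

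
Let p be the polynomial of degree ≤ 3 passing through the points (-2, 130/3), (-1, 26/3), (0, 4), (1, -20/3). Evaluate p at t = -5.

2062/3

Using the Lagrange interpolation formula with nodes -2, -1, 0, 1:
  L_0(t) = (t + 1)t(t - 1) / -6
  L_1(t) = (t + 2)t(t - 1) / 2
  L_2(t) = (t + 2)(t + 1)(t - 1) / -2
  L_3(t) = (t + 2)(t + 1)t / 6
Then p(t) = 130/3·L_0(t) + 26/3·L_1(t) + 4·L_2(t) - 20/3·L_3(t).
Expanding and collecting terms gives p(t) = -6t³ - 3t² - (5/3)t + 4.
Evaluating at t = -5: p(-5) = 2062/3.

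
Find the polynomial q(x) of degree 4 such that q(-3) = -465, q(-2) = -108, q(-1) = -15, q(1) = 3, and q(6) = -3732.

q(x) = -4x^4 + 6x^3 + 4x^2 + 3x - 6

Write q(x) = ax^4 + bx^3 + cx^2 + dx + e. Substituting each data point gives a linear system:
  81a - 27b + 9c - 3d + e = -465
  16a - 8b + 4c - 2d + e = -108
  a - b + c - d + e = -15
  a + b + c + d + e = 3
  1296a + 216b + 36c + 6d + e = -3732
Solving the system yields a = -4, b = 6, c = 4, d = 3, e = -6.
So q(x) = -4x⁴ + 6x³ + 4x² + 3x - 6.
Check: q(-2) = -108. ✓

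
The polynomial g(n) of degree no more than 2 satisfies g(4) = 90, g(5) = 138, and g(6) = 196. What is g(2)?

Using the Lagrange interpolation formula with nodes 4, 5, 6:
  L_0(n) = (n - 5)(n - 6) / 2
  L_1(n) = (n - 4)(n - 6) / -1
  L_2(n) = (n - 4)(n - 5) / 2
Then g(n) = 90·L_0(n) + 138·L_1(n) + 196·L_2(n).
Expanding and collecting terms gives g(n) = 5n^2 + 3n - 2.
Evaluating at n = 2: g(2) = 24.

24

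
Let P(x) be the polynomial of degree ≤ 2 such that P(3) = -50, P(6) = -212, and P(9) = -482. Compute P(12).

-860

Write P(x) = ax^2 + bx + c. Substituting each data point gives a linear system:
  9a + 3b + c = -50
  36a + 6b + c = -212
  81a + 9b + c = -482
Solving the system yields a = -6, b = 0, c = 4.
So P(x) = -6x² + 4.
Then P(12) = -860.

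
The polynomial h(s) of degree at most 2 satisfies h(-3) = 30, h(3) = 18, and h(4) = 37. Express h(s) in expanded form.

h(s) = 3s^2 - 2s - 3

Write h(s) = as^2 + bs + c. Substituting each data point gives a linear system:
  9a - 3b + c = 30
  9a + 3b + c = 18
  16a + 4b + c = 37
Solving the system yields a = 3, b = -2, c = -3.
So h(s) = 3s^2 - 2s - 3.
Check: h(3) = 18. ✓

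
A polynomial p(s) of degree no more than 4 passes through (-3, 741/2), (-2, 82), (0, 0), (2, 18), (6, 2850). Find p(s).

p(s) = 3s^4 - 5s^3 + (1/2)s^2 + 4s

Write p(s) = as^4 + bs^3 + cs^2 + ds + e. Substituting each data point gives a linear system:
  81a - 27b + 9c - 3d + e = 741/2
  16a - 8b + 4c - 2d + e = 82
  e = 0
  16a + 8b + 4c + 2d + e = 18
  1296a + 216b + 36c + 6d + e = 2850
Solving the system yields a = 3, b = -5, c = 1/2, d = 4, e = 0.
So p(s) = 3s^4 - 5s^3 + (1/2)s^2 + 4s.
Check: p(6) = 2850. ✓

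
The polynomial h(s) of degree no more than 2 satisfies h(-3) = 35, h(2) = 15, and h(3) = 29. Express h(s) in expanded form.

Write h(s) = as^2 + bs + c. Substituting each data point gives a linear system:
  9a - 3b + c = 35
  4a + 2b + c = 15
  9a + 3b + c = 29
Solving the system yields a = 3, b = -1, c = 5.
So h(s) = 3s² - s + 5.
Check: h(2) = 15. ✓

h(s) = 3s^2 - s + 5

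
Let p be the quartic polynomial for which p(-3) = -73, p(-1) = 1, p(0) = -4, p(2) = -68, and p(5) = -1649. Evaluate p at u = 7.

-5863

Using the Lagrange interpolation formula with nodes -3, -1, 0, 2, 5:
  L_0(u) = (u + 1)u(u - 2)(u - 5) / 240
  L_1(u) = (u + 3)u(u - 2)(u - 5) / -36
  L_2(u) = (u + 3)(u + 1)(u - 2)(u - 5) / 30
  L_3(u) = (u + 3)(u + 1)u(u - 5) / -90
  L_4(u) = (u + 3)(u + 1)u(u - 2) / 720
Then p(u) = -73·L_0(u) + 1·L_1(u) - 4·L_2(u) - 68·L_3(u) - 1649·L_4(u).
Expanding and collecting terms gives p(u) = -2u⁴ - 3u³ - 4u - 4.
Evaluating at u = 7: p(7) = -5863.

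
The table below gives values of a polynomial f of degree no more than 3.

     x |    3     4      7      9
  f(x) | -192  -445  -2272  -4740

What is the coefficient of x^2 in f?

Write f(x) = ax^3 + bx^2 + cx + d. Substituting each data point gives a linear system:
  27a + 9b + 3c + d = -192
  64a + 16b + 4c + d = -445
  343a + 49b + 7c + d = -2272
  729a + 81b + 9c + d = -4740
Solving the system yields a = -6, b = -5, c = 4, d = 3.
So f(x) = -6x^3 - 5x^2 + 4x + 3.
The coefficient of x^2 is -5.

-5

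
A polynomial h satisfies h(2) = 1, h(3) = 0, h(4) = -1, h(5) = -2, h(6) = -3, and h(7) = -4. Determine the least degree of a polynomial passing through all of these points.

1

Forward differences of the values at t = 2, 3, 4, 5, 6, 7:
  h  : 1  0  -1  -2  -3  -4
  Δ  : -1  -1  -1  -1  -1
  Δ^2: 0  0  0  0
  Δ^3: 0  0  0
  Δ^4: 0  0
  Δ^5: 0
The first differences are constant (-1) and nonzero, while all higher differences vanish, so the minimal degree is 1.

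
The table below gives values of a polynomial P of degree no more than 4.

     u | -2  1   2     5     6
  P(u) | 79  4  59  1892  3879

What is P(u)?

Write P(u) = au^4 + bu^3 + cu^2 + du + e. Substituting each data point gives a linear system:
  16a - 8b + 4c - 2d + e = 79
  a + b + c + d + e = 4
  16a + 8b + 4c + 2d + e = 59
  625a + 125b + 25c + 5d + e = 1892
  1296a + 216b + 36c + 6d + e = 3879
Solving the system yields a = 3, b = -1, c = 6, d = -1, e = -3.
So P(u) = 3u^4 - u^3 + 6u^2 - u - 3.
Check: P(-2) = 79. ✓

P(u) = 3u^4 - u^3 + 6u^2 - u - 3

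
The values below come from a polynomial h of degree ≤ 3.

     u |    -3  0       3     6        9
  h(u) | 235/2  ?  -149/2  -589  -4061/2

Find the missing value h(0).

-1

On equispaced nodes a degree-3 polynomial has vanishing fourth forward difference, so
  h(-3) - 4·h(0) + 6·h(3) - 4·h(6) + h(9) = 0.
Substituting the known values and solving for h(0):
  -4·h(0) = 4
  h(0) = -1.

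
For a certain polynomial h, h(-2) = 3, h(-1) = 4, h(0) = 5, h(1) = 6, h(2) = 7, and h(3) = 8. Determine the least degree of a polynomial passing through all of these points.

1

Forward differences of the values at x = -2, -1, 0, 1, 2, 3:
  h  : 3  4  5  6  7  8
  Δ  : 1  1  1  1  1
  Δ^2: 0  0  0  0
  Δ^3: 0  0  0
  Δ^4: 0  0
  Δ^5: 0
The first differences are constant (1) and nonzero, while all higher differences vanish, so the minimal degree is 1.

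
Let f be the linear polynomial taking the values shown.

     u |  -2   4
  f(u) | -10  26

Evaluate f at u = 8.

50

Using the Lagrange interpolation formula with nodes -2, 4:
  L_0(u) = (u - 4) / -6
  L_1(u) = (u + 2) / 6
Then f(u) = -10·L_0(u) + 26·L_1(u).
Expanding and collecting terms gives f(u) = 6u + 2.
Evaluating at u = 8: f(8) = 50.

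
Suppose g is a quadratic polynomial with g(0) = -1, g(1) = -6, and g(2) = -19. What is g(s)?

g(s) = -4s^2 - s - 1

Write g(s) = as^2 + bs + c. Substituting each data point gives a linear system:
  c = -1
  a + b + c = -6
  4a + 2b + c = -19
Solving the system yields a = -4, b = -1, c = -1.
So g(s) = -4s^2 - s - 1.
Check: g(0) = -1. ✓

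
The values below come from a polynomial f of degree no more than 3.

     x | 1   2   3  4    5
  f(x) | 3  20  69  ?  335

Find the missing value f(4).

On equispaced nodes a degree-3 polynomial has vanishing fourth forward difference, so
  f(1) - 4·f(2) + 6·f(3) - 4·f(4) + f(5) = 0.
Substituting the known values and solving for f(4):
  -4·f(4) = -672
  f(4) = 168.

168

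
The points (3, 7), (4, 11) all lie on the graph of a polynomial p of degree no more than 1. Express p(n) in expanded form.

Write p(n) = an + b. Substituting each data point gives a linear system:
  3a + b = 7
  4a + b = 11
Solving the system yields a = 4, b = -5.
So p(n) = 4n - 5.
Check: p(3) = 7. ✓

p(n) = 4n - 5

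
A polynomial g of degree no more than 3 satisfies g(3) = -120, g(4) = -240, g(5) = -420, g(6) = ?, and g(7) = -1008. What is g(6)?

The 4 known points determine the degree-3 polynomial uniquely.
Write g(s) = as^3 + bs^2 + cs + d. Substituting each data point gives a linear system:
  27a + 9b + 3c + d = -120
  64a + 16b + 4c + d = -240
  125a + 25b + 5c + d = -420
  343a + 49b + 7c + d = -1008
Solving the system yields a = -2, b = -6, c = -4, d = 0.
So g(s) = -2s^3 - 6s^2 - 4s.
Then g(6) = -672.

-672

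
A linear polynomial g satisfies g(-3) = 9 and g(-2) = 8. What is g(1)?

Write g(n) = an + b. Substituting each data point gives a linear system:
  -3a + b = 9
  -2a + b = 8
Solving the system yields a = -1, b = 6.
So g(n) = -n + 6.
Then g(1) = 5.

5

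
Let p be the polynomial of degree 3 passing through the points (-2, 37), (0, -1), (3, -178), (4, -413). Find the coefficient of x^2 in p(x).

-2

Write p(x) = ax^3 + bx^2 + cx + d. Substituting each data point gives a linear system:
  -8a + 4b - 2c + d = 37
  d = -1
  27a + 9b + 3c + d = -178
  64a + 16b + 4c + d = -413
Solving the system yields a = -6, b = -2, c = 1, d = -1.
So p(x) = -6x^3 - 2x^2 + x - 1.
The coefficient of x^2 is -2.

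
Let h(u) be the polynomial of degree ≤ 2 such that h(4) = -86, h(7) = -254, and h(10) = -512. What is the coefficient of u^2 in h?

Write h(u) = au^2 + bu + c. Substituting each data point gives a linear system:
  16a + 4b + c = -86
  49a + 7b + c = -254
  100a + 10b + c = -512
Solving the system yields a = -5, b = -1, c = -2.
So h(u) = -5u^2 - u - 2.
The leading coefficient is -5.

-5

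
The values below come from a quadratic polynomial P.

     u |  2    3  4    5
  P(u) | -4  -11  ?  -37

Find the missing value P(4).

-22

On equispaced nodes a degree-2 polynomial has vanishing third forward difference, so
  - P(2) + 3·P(3) - 3·P(4) + P(5) = 0.
Substituting the known values and solving for P(4):
  -3·P(4) = 66
  P(4) = -22.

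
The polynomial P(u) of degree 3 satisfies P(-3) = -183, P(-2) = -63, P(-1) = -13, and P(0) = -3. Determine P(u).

P(u) = 5u^3 - 5u^2 - 3

Write P(u) = au^3 + bu^2 + cu + d. Substituting each data point gives a linear system:
  -27a + 9b - 3c + d = -183
  -8a + 4b - 2c + d = -63
  -a + b - c + d = -13
  d = -3
Solving the system yields a = 5, b = -5, c = 0, d = -3.
So P(u) = 5u³ - 5u² - 3.
Check: P(0) = -3. ✓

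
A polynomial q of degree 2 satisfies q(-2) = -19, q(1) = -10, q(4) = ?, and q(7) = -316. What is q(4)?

The 3 known points determine the degree-2 polynomial uniquely.
Write q(u) = au^2 + bu + c. Substituting each data point gives a linear system:
  4a - 2b + c = -19
  a + b + c = -10
  49a + 7b + c = -316
Solving the system yields a = -6, b = -3, c = -1.
So q(u) = -6u^2 - 3u - 1.
Then q(4) = -109.

-109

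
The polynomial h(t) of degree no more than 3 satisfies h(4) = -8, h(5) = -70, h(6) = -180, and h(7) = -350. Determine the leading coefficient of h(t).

Write h(t) = at^3 + bt^2 + ct + d. Substituting each data point gives a linear system:
  64a + 16b + 4c + d = -8
  125a + 25b + 5c + d = -70
  216a + 36b + 6c + d = -180
  343a + 49b + 7c + d = -350
Solving the system yields a = -2, b = 6, c = 6, d = 0.
So h(t) = -2t^3 + 6t^2 + 6t.
The leading coefficient is -2.

-2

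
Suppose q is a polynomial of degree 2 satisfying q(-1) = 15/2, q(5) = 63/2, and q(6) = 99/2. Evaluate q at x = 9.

Write q(x) = ax^2 + bx + c. Substituting each data point gives a linear system:
  a - b + c = 15/2
  25a + 5b + c = 63/2
  36a + 6b + c = 99/2
Solving the system yields a = 2, b = -4, c = 3/2.
So q(x) = 2x^2 - 4x + 3/2.
Then q(9) = 255/2.

255/2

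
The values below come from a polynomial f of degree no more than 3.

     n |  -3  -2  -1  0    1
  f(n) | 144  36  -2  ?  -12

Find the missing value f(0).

On equispaced nodes a degree-3 polynomial has vanishing fourth forward difference, so
  f(-3) - 4·f(-2) + 6·f(-1) - 4·f(0) + f(1) = 0.
Substituting the known values and solving for f(0):
  -4·f(0) = 24
  f(0) = -6.

-6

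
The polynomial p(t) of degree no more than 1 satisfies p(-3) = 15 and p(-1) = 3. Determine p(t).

p(t) = -6t - 3

Write p(t) = at + b. Substituting each data point gives a linear system:
  -3a + b = 15
  -a + b = 3
Solving the system yields a = -6, b = -3.
So p(t) = -6t - 3.
Check: p(-3) = 15. ✓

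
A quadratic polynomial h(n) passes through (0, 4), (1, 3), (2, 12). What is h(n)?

Using the Lagrange interpolation formula with nodes 0, 1, 2:
  L_0(n) = (n - 1)(n - 2) / 2
  L_1(n) = n(n - 2) / -1
  L_2(n) = n(n - 1) / 2
Then h(n) = 4·L_0(n) + 3·L_1(n) + 12·L_2(n).
Expanding and collecting terms gives h(n) = 5n^2 - 6n + 4.
Check: h(2) = 12. ✓

h(n) = 5n^2 - 6n + 4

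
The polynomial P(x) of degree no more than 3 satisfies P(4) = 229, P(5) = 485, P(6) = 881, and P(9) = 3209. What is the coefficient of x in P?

-4

Write P(x) = ax^3 + bx^2 + cx + d. Substituting each data point gives a linear system:
  64a + 16b + 4c + d = 229
  125a + 25b + 5c + d = 485
  216a + 36b + 6c + d = 881
  729a + 81b + 9c + d = 3209
Solving the system yields a = 5, b = -5, c = -4, d = 5.
So P(x) = 5x^3 - 5x^2 - 4x + 5.
The coefficient of x is -4.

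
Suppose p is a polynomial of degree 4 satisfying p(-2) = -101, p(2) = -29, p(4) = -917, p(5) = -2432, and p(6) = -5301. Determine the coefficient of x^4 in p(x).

-5

Write p(x) = ax^4 + bx^3 + cx^2 + dx + e. Substituting each data point gives a linear system:
  16a - 8b + 4c - 2d + e = -101
  16a + 8b + 4c + 2d + e = -29
  256a + 64b + 16c + 4d + e = -917
  625a + 125b + 25c + 5d + e = -2432
  1296a + 216b + 36c + 6d + e = -5301
Solving the system yields a = -5, b = 5, c = 3, d = -2, e = 3.
So p(x) = -5x^4 + 5x^3 + 3x^2 - 2x + 3.
The leading coefficient is -5.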